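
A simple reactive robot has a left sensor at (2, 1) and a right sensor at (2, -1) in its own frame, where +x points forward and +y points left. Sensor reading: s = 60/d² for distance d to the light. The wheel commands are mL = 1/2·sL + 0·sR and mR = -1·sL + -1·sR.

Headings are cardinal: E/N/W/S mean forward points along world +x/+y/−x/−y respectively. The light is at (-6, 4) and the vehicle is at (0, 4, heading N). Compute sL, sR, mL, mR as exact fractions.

60/29 60/53 30/29 -4920/1537

left sensor world pos  = (-1, 6); dL² = 29
right sensor world pos = (1, 6); dR² = 53
sL = 60/29 = 60/29
sR = 60/53 = 60/53
mL = 1/2·sL + 0·sR = 30/29
mR = -1·sL + -1·sR = -4920/1537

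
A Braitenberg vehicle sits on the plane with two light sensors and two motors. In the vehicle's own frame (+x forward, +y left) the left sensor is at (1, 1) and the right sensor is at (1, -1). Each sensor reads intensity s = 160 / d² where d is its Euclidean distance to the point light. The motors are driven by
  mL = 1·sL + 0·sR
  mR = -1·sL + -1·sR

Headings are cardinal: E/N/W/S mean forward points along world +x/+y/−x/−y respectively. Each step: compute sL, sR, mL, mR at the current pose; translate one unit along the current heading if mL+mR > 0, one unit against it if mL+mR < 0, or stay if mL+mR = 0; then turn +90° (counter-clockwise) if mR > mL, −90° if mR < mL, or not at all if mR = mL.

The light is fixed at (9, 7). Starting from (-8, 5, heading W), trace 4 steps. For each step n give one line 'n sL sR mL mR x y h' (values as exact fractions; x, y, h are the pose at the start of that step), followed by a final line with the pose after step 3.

0 160/333 32/65 160/333 -21056/21645 -8 5 W
1 16/29 80/113 16/29 -4128/3277 -7 5 N
2 160/229 160/241 160/229 -75200/55189 -7 4 E
3 10/17 8/17 10/17 -18/17 -8 4 S
final -8 5 W

n=0: pose=(-8,5,W); sL=160/333, sR=32/65; mL=160/333, mR=-21056/21645; mL+mR=-32/65 → advance -1; mR−mL=-31456/21645 → turn -1·90°
n=1: pose=(-7,5,N); sL=16/29, sR=80/113; mL=16/29, mR=-4128/3277; mL+mR=-80/113 → advance -1; mR−mL=-5936/3277 → turn -1·90°
n=2: pose=(-7,4,E); sL=160/229, sR=160/241; mL=160/229, mR=-75200/55189; mL+mR=-160/241 → advance -1; mR−mL=-113760/55189 → turn -1·90°
n=3: pose=(-8,4,S); sL=10/17, sR=8/17; mL=10/17, mR=-18/17; mL+mR=-8/17 → advance -1; mR−mL=-28/17 → turn -1·90°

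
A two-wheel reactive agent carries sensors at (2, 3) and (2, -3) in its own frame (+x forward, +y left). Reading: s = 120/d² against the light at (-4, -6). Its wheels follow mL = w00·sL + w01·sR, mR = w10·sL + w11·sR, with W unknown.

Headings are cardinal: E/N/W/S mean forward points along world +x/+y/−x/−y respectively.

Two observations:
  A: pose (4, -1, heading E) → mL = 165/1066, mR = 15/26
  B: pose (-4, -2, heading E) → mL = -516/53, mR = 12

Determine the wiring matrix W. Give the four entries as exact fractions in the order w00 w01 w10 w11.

obs A: pose=(4,-1,E) → sL=30/41, sR=15/13, mL=165/1066, mR=15/26
obs B: pose=(-4,-2,E) → sL=120/53, sR=24, mL=-516/53, mR=12
sensor matrix S = [[30/41, 15/13], [120/53, 24]]; det S = 422280/28249
solve [mL_A; mL_B] = S·[w00; w01] and [mR_A; mR_B] = S·[w10; w11]:
  w00 = 1, w01 = -1/2, w10 = 0, w11 = 1/2

1 -1/2 0 1/2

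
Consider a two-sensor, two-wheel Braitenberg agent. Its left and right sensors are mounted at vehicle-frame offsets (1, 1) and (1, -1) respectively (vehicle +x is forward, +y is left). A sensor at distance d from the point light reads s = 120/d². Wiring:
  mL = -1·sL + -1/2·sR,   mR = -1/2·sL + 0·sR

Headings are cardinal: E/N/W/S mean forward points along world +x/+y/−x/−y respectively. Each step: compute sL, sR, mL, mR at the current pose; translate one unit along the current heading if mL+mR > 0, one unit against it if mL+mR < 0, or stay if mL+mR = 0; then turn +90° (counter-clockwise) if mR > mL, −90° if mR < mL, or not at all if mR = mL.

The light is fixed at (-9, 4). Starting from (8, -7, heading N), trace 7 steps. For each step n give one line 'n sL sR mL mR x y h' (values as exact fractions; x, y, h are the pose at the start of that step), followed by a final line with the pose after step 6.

n=0: pose=(8,-7,N); sL=30/89, sR=15/53; mL=-4515/9434, mR=-15/89; mL+mR=-6105/9434 → advance -1; mR−mL=2925/9434 → turn +1·90°
n=1: pose=(8,-8,W); sL=24/85, sR=120/377; mL=-14148/32045, mR=-12/85; mL+mR=-18672/32045 → advance -1; mR−mL=9624/32045 → turn +1·90°
n=2: pose=(9,-8,S); sL=12/53, sR=60/229; mL=-4338/12137, mR=-6/53; mL+mR=-5712/12137 → advance -1; mR−mL=2964/12137 → turn +1·90°
n=3: pose=(9,-7,E); sL=120/461, sR=24/101; mL=-17652/46561, mR=-60/461; mL+mR=-23712/46561 → advance -1; mR−mL=11592/46561 → turn +1·90°
n=4: pose=(8,-7,N); sL=30/89, sR=15/53; mL=-4515/9434, mR=-15/89; mL+mR=-6105/9434 → advance -1; mR−mL=2925/9434 → turn +1·90°
n=5: pose=(8,-8,W); sL=24/85, sR=120/377; mL=-14148/32045, mR=-12/85; mL+mR=-18672/32045 → advance -1; mR−mL=9624/32045 → turn +1·90°
n=6: pose=(9,-8,S); sL=12/53, sR=60/229; mL=-4338/12137, mR=-6/53; mL+mR=-5712/12137 → advance -1; mR−mL=2964/12137 → turn +1·90°

0 30/89 15/53 -4515/9434 -15/89 8 -7 N
1 24/85 120/377 -14148/32045 -12/85 8 -8 W
2 12/53 60/229 -4338/12137 -6/53 9 -8 S
3 120/461 24/101 -17652/46561 -60/461 9 -7 E
4 30/89 15/53 -4515/9434 -15/89 8 -7 N
5 24/85 120/377 -14148/32045 -12/85 8 -8 W
6 12/53 60/229 -4338/12137 -6/53 9 -8 S
final 9 -7 E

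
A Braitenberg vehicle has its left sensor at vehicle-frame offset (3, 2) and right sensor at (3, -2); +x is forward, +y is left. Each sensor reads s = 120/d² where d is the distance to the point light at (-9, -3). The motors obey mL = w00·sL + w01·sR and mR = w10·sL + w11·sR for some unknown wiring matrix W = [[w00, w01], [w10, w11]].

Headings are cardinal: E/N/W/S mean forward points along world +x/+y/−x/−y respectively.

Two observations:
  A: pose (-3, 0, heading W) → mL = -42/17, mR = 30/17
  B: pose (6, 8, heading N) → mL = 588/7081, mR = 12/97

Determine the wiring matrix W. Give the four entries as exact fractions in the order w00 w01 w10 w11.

obs A: pose=(-3,0,W) → sL=12, sR=60/17, mL=-42/17, mR=30/17
obs B: pose=(6,8,N) → sL=24/73, sR=24/97, mL=588/7081, mR=12/97
sensor matrix S = [[12, 60/17], [24/73, 24/97]]; det S = 217728/120377
solve [mL_A; mL_B] = S·[w00; w01] and [mR_A; mR_B] = S·[w10; w11]:
  w00 = -1/2, w01 = 1, w10 = 0, w11 = 1/2

-1/2 1 0 1/2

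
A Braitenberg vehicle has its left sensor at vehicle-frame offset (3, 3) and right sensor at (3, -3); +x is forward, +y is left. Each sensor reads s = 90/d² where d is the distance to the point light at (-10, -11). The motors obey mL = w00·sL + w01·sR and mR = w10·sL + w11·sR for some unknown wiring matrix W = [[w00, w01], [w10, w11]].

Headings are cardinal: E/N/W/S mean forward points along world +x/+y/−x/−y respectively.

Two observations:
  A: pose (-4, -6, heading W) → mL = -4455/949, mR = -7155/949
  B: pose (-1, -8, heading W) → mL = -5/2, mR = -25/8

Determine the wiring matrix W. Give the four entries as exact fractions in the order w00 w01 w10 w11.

obs A: pose=(-4,-6,W) → sL=90/13, sR=90/73, mL=-4455/949, mR=-7155/949
obs B: pose=(-1,-8,W) → sL=5/2, sR=5/4, mL=-5/2, mR=-25/8
sensor matrix S = [[90/13, 90/73], [5/2, 5/4]]; det S = 10575/1898
solve [mL_A; mL_B] = S·[w00; w01] and [mR_A; mR_B] = S·[w10; w11]:
  w00 = -1/2, w01 = -1, w10 = -1, w11 = -1/2

-1/2 -1 -1 -1/2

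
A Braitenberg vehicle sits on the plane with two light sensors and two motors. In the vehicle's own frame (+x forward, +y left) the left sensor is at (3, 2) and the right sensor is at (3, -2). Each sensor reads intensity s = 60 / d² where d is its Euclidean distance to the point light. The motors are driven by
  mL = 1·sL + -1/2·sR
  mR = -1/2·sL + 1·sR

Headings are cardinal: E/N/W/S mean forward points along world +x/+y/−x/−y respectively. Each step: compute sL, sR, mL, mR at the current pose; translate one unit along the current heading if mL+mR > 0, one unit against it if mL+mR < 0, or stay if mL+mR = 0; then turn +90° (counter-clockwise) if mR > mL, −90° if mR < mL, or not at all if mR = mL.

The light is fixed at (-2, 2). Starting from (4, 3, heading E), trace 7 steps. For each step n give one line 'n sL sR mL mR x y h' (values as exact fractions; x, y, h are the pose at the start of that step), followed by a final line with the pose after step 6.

0 2/3 30/41 37/123 49/123 4 3 E
1 60/41 60/97 4590/3977 -450/3977 5 3 N
2 15/29 3/5 63/290 99/290 5 4 E
3 60/61 12/25 1134/1525 -18/1525 6 4 N
4 30/73 30/61 735/4453 1275/4453 6 5 E
5 12/17 60/157 1374/2669 78/2669 7 5 N
6 1/3 15/37 29/222 53/222 7 6 E
final 8 6 N

n=0: pose=(4,3,E); sL=2/3, sR=30/41; mL=37/123, mR=49/123; mL+mR=86/123 → advance +1; mR−mL=4/41 → turn +1·90°
n=1: pose=(5,3,N); sL=60/41, sR=60/97; mL=4590/3977, mR=-450/3977; mL+mR=4140/3977 → advance +1; mR−mL=-5040/3977 → turn -1·90°
n=2: pose=(5,4,E); sL=15/29, sR=3/5; mL=63/290, mR=99/290; mL+mR=81/145 → advance +1; mR−mL=18/145 → turn +1·90°
n=3: pose=(6,4,N); sL=60/61, sR=12/25; mL=1134/1525, mR=-18/1525; mL+mR=1116/1525 → advance +1; mR−mL=-1152/1525 → turn -1·90°
n=4: pose=(6,5,E); sL=30/73, sR=30/61; mL=735/4453, mR=1275/4453; mL+mR=2010/4453 → advance +1; mR−mL=540/4453 → turn +1·90°
n=5: pose=(7,5,N); sL=12/17, sR=60/157; mL=1374/2669, mR=78/2669; mL+mR=1452/2669 → advance +1; mR−mL=-1296/2669 → turn -1·90°
n=6: pose=(7,6,E); sL=1/3, sR=15/37; mL=29/222, mR=53/222; mL+mR=41/111 → advance +1; mR−mL=4/37 → turn +1·90°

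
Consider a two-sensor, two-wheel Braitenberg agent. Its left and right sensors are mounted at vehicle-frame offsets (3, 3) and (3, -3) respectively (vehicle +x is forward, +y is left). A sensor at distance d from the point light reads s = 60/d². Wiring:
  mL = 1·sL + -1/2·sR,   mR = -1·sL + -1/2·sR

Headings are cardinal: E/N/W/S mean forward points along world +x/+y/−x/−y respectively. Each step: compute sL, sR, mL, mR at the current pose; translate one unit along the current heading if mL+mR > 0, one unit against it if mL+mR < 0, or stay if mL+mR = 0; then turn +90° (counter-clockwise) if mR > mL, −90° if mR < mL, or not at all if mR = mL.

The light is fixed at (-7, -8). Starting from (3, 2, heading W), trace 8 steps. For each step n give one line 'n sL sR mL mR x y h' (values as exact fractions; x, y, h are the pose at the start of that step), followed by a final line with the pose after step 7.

0 30/49 30/109 2535/5341 -4005/5341 3 2 W
1 60/233 12/73 2982/17009 -5778/17009 4 2 N
2 3/17 15/58 93/1972 -603/1972 4 1 E
3 12/41 12/17 -42/697 -450/697 3 1 S
4 30/49 30/109 2535/5341 -4005/5341 3 2 W
5 60/233 12/73 2982/17009 -5778/17009 4 2 N
6 3/17 15/58 93/1972 -603/1972 4 1 E
7 12/41 12/17 -42/697 -450/697 3 1 S
final 3 2 W

n=0: pose=(3,2,W); sL=30/49, sR=30/109; mL=2535/5341, mR=-4005/5341; mL+mR=-30/109 → advance -1; mR−mL=-60/49 → turn -1·90°
n=1: pose=(4,2,N); sL=60/233, sR=12/73; mL=2982/17009, mR=-5778/17009; mL+mR=-12/73 → advance -1; mR−mL=-120/233 → turn -1·90°
n=2: pose=(4,1,E); sL=3/17, sR=15/58; mL=93/1972, mR=-603/1972; mL+mR=-15/58 → advance -1; mR−mL=-6/17 → turn -1·90°
n=3: pose=(3,1,S); sL=12/41, sR=12/17; mL=-42/697, mR=-450/697; mL+mR=-12/17 → advance -1; mR−mL=-24/41 → turn -1·90°
n=4: pose=(3,2,W); sL=30/49, sR=30/109; mL=2535/5341, mR=-4005/5341; mL+mR=-30/109 → advance -1; mR−mL=-60/49 → turn -1·90°
n=5: pose=(4,2,N); sL=60/233, sR=12/73; mL=2982/17009, mR=-5778/17009; mL+mR=-12/73 → advance -1; mR−mL=-120/233 → turn -1·90°
n=6: pose=(4,1,E); sL=3/17, sR=15/58; mL=93/1972, mR=-603/1972; mL+mR=-15/58 → advance -1; mR−mL=-6/17 → turn -1·90°
n=7: pose=(3,1,S); sL=12/41, sR=12/17; mL=-42/697, mR=-450/697; mL+mR=-12/17 → advance -1; mR−mL=-24/41 → turn -1·90°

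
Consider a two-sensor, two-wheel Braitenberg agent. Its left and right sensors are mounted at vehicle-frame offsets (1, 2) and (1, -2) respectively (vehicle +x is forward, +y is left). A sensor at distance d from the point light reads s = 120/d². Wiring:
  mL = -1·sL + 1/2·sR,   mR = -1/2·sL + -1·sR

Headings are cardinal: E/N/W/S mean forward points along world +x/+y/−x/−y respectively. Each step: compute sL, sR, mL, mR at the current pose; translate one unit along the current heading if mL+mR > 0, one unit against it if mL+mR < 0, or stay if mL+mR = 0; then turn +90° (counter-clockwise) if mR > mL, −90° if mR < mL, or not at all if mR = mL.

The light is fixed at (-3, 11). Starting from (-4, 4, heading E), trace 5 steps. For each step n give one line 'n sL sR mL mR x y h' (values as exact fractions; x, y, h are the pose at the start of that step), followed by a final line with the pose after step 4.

n=0: pose=(-4,4,E); sL=24/5, sR=40/27; mL=-548/135, mR=-524/135; mL+mR=-1072/135 → advance -1; mR−mL=8/45 → turn +1·90°
n=1: pose=(-5,4,N); sL=30/13, sR=10/3; mL=-25/39, mR=-175/39; mL+mR=-200/39 → advance -1; mR−mL=-50/13 → turn -1·90°
n=2: pose=(-5,3,E); sL=120/37, sR=120/101; mL=-9900/3737, mR=-10500/3737; mL+mR=-20400/3737 → advance -1; mR−mL=-600/3737 → turn -1·90°
n=3: pose=(-6,3,S); sL=60/41, sR=60/53; mL=-1950/2173, mR=-4050/2173; mL+mR=-6000/2173 → advance -1; mR−mL=-2100/2173 → turn -1·90°
n=4: pose=(-6,4,W); sL=120/97, sR=120/41; mL=900/3977, mR=-14100/3977; mL+mR=-13200/3977 → advance -1; mR−mL=-15000/3977 → turn -1·90°

0 24/5 40/27 -548/135 -524/135 -4 4 E
1 30/13 10/3 -25/39 -175/39 -5 4 N
2 120/37 120/101 -9900/3737 -10500/3737 -5 3 E
3 60/41 60/53 -1950/2173 -4050/2173 -6 3 S
4 120/97 120/41 900/3977 -14100/3977 -6 4 W
final -5 4 N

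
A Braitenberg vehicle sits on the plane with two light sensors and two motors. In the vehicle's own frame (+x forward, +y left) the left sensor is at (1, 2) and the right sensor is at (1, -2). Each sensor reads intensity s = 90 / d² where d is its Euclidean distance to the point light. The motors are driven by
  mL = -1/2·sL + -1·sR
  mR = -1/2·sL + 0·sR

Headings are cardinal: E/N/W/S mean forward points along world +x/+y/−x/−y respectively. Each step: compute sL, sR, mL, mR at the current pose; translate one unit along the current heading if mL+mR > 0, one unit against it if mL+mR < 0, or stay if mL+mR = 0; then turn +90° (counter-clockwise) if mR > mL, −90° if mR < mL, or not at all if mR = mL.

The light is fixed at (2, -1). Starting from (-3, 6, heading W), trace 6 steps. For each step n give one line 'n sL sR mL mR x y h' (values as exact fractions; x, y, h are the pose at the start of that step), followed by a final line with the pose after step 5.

0 90/61 10/13 -1195/793 -45/61 -3 6 W
1 9/4 5/4 -19/8 -9/8 -2 6 S
2 90/109 2 -263/109 -45/109 -2 7 E
3 9/13 1 -35/26 -9/26 -3 7 N
4 90/61 10/13 -1195/793 -45/61 -3 6 W
5 9/4 5/4 -19/8 -9/8 -2 6 S
final -2 7 E

n=0: pose=(-3,6,W); sL=90/61, sR=10/13; mL=-1195/793, mR=-45/61; mL+mR=-1780/793 → advance -1; mR−mL=10/13 → turn +1·90°
n=1: pose=(-2,6,S); sL=9/4, sR=5/4; mL=-19/8, mR=-9/8; mL+mR=-7/2 → advance -1; mR−mL=5/4 → turn +1·90°
n=2: pose=(-2,7,E); sL=90/109, sR=2; mL=-263/109, mR=-45/109; mL+mR=-308/109 → advance -1; mR−mL=2 → turn +1·90°
n=3: pose=(-3,7,N); sL=9/13, sR=1; mL=-35/26, mR=-9/26; mL+mR=-22/13 → advance -1; mR−mL=1 → turn +1·90°
n=4: pose=(-3,6,W); sL=90/61, sR=10/13; mL=-1195/793, mR=-45/61; mL+mR=-1780/793 → advance -1; mR−mL=10/13 → turn +1·90°
n=5: pose=(-2,6,S); sL=9/4, sR=5/4; mL=-19/8, mR=-9/8; mL+mR=-7/2 → advance -1; mR−mL=5/4 → turn +1·90°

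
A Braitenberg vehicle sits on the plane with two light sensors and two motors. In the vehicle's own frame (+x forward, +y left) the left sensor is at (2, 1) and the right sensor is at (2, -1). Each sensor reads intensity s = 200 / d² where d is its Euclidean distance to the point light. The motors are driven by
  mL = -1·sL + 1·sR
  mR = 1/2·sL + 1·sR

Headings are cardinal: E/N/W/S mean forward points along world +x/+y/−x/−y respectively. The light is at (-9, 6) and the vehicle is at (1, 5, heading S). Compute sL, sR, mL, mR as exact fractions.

20/13 20/9 80/117 350/117

left sensor world pos  = (2, 3); dL² = 130
right sensor world pos = (0, 3); dR² = 90
sL = 200/130 = 20/13
sR = 200/90 = 20/9
mL = -1·sL + 1·sR = 80/117
mR = 1/2·sL + 1·sR = 350/117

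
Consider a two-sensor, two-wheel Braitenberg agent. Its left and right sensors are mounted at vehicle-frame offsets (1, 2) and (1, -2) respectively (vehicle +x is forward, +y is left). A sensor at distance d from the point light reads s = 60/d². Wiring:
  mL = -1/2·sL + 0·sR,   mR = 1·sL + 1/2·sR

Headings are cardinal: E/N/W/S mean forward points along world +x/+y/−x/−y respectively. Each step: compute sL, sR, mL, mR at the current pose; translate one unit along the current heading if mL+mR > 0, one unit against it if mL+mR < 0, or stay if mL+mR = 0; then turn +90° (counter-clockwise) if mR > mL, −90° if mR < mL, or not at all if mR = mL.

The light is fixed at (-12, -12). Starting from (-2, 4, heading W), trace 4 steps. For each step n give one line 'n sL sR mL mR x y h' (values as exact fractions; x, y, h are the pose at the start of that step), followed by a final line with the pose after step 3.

n=0: pose=(-2,4,W); sL=60/277, sR=4/27; mL=-30/277, mR=2174/7479; mL+mR=1364/7479 → advance +1; mR−mL=2984/7479 → turn +1·90°
n=1: pose=(-3,4,S); sL=30/173, sR=30/137; mL=-15/173, mR=6705/23701; mL+mR=4650/23701 → advance +1; mR−mL=8760/23701 → turn +1·90°
n=2: pose=(-3,3,E); sL=60/389, sR=60/269; mL=-30/389, mR=27810/104641; mL+mR=19740/104641 → advance +1; mR−mL=35880/104641 → turn +1·90°
n=3: pose=(-2,3,N); sL=3/16, sR=3/20; mL=-3/32, mR=21/80; mL+mR=27/160 → advance +1; mR−mL=57/160 → turn +1·90°

0 60/277 4/27 -30/277 2174/7479 -2 4 W
1 30/173 30/137 -15/173 6705/23701 -3 4 S
2 60/389 60/269 -30/389 27810/104641 -3 3 E
3 3/16 3/20 -3/32 21/80 -2 3 N
final -2 4 W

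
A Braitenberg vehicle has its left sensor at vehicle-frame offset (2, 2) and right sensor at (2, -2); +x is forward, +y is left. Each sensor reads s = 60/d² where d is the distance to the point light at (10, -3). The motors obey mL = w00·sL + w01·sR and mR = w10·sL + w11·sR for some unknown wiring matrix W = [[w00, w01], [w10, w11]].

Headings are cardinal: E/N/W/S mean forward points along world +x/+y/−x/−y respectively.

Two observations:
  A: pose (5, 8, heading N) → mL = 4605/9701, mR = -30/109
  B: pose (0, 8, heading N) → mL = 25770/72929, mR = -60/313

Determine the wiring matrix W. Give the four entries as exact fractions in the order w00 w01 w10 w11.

obs A: pose=(5,8,N) → sL=30/109, sR=30/89, mL=4605/9701, mR=-30/109
obs B: pose=(0,8,N) → sL=60/313, sR=60/233, mL=25770/72929, mR=-60/313
sensor matrix S = [[30/109, 30/89], [60/313, 60/233]]; det S = 4428000/707484229
solve [mL_A; mL_B] = S·[w00; w01] and [mR_A; mR_B] = S·[w10; w11]:
  w00 = 1/2, w01 = 1, w10 = -1, w11 = 0

1/2 1 -1 0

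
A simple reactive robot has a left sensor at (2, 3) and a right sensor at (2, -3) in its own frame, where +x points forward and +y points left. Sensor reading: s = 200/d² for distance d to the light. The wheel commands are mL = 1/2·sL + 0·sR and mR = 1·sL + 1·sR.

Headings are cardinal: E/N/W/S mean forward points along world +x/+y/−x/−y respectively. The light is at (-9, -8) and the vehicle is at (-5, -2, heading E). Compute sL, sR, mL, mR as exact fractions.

left sensor world pos  = (-3, 1); dL² = 117
right sensor world pos = (-3, -5); dR² = 45
sL = 200/117 = 200/117
sR = 200/45 = 40/9
mL = 1/2·sL + 0·sR = 100/117
mR = 1·sL + 1·sR = 80/13

200/117 40/9 100/117 80/13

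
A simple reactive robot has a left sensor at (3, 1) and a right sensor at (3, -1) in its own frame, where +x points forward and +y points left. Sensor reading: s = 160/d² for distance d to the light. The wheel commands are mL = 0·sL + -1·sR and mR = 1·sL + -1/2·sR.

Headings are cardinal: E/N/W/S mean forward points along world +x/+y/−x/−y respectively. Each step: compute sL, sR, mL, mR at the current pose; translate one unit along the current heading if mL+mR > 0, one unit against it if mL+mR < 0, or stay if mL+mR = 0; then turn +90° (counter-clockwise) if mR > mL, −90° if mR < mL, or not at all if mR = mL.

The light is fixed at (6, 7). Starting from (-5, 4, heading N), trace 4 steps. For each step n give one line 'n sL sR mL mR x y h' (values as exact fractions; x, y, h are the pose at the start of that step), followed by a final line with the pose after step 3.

0 10/9 8/5 -8/5 14/45 -5 4 N
1 160/221 32/41 -32/41 3024/9061 -5 3 W
2 16/13 16/17 -16/17 168/221 -4 3 S
3 160/53 32/13 -32/13 1232/689 -4 4 E
final -5 4 N

n=0: pose=(-5,4,N); sL=10/9, sR=8/5; mL=-8/5, mR=14/45; mL+mR=-58/45 → advance -1; mR−mL=86/45 → turn +1·90°
n=1: pose=(-5,3,W); sL=160/221, sR=32/41; mL=-32/41, mR=3024/9061; mL+mR=-4048/9061 → advance -1; mR−mL=10096/9061 → turn +1·90°
n=2: pose=(-4,3,S); sL=16/13, sR=16/17; mL=-16/17, mR=168/221; mL+mR=-40/221 → advance -1; mR−mL=376/221 → turn +1·90°
n=3: pose=(-4,4,E); sL=160/53, sR=32/13; mL=-32/13, mR=1232/689; mL+mR=-464/689 → advance -1; mR−mL=2928/689 → turn +1·90°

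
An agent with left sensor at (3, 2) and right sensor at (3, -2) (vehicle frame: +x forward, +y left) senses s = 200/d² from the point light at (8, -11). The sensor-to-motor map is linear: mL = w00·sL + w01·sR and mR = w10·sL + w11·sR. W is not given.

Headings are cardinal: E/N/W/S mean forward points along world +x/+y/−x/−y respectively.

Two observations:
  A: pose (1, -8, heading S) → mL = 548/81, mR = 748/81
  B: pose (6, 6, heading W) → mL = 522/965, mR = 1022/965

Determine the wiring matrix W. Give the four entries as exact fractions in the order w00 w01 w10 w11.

obs A: pose=(1,-8,S) → sL=8, sR=200/81, mL=548/81, mR=748/81
obs B: pose=(6,6,W) → sL=4/5, sR=100/193, mL=522/965, mR=1022/965
sensor matrix S = [[8, 200/81], [4/5, 100/193]]; det S = 33920/15633
solve [mL_A; mL_B] = S·[w00; w01] and [mR_A; mR_B] = S·[w10; w11]:
  w00 = 1, w01 = -1/2, w10 = 1, w11 = 1/2

1 -1/2 1 1/2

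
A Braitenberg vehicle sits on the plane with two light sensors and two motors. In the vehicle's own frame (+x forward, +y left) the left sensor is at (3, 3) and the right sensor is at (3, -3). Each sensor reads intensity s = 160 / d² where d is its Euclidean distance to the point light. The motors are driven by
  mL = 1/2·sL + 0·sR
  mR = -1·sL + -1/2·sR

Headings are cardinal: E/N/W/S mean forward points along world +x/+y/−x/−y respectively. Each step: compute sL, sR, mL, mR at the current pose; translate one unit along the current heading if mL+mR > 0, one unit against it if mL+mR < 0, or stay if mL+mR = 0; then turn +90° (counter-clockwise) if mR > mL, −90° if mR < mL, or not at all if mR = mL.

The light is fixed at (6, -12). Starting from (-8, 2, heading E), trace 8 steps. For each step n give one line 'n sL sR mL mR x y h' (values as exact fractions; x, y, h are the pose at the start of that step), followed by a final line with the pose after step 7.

0 16/41 80/121 8/41 -3576/4961 -8 2 E
1 32/53 32/89 16/53 -3696/4717 -9 2 S
2 40/117 20/81 20/117 -490/1053 -9 3 W
3 160/613 32/89 80/613 -24048/54557 -8 3 N
4 16/41 80/121 8/41 -3576/4961 -8 2 E
5 32/53 32/89 16/53 -3696/4717 -9 2 S
6 40/117 20/81 20/117 -490/1053 -9 3 W
7 160/613 32/89 80/613 -24048/54557 -8 3 N
final -8 2 E

n=0: pose=(-8,2,E); sL=16/41, sR=80/121; mL=8/41, mR=-3576/4961; mL+mR=-2608/4961 → advance -1; mR−mL=-4544/4961 → turn -1·90°
n=1: pose=(-9,2,S); sL=32/53, sR=32/89; mL=16/53, mR=-3696/4717; mL+mR=-2272/4717 → advance -1; mR−mL=-5120/4717 → turn -1·90°
n=2: pose=(-9,3,W); sL=40/117, sR=20/81; mL=20/117, mR=-490/1053; mL+mR=-310/1053 → advance -1; mR−mL=-670/1053 → turn -1·90°
n=3: pose=(-8,3,N); sL=160/613, sR=32/89; mL=80/613, mR=-24048/54557; mL+mR=-16928/54557 → advance -1; mR−mL=-31168/54557 → turn -1·90°
n=4: pose=(-8,2,E); sL=16/41, sR=80/121; mL=8/41, mR=-3576/4961; mL+mR=-2608/4961 → advance -1; mR−mL=-4544/4961 → turn -1·90°
n=5: pose=(-9,2,S); sL=32/53, sR=32/89; mL=16/53, mR=-3696/4717; mL+mR=-2272/4717 → advance -1; mR−mL=-5120/4717 → turn -1·90°
n=6: pose=(-9,3,W); sL=40/117, sR=20/81; mL=20/117, mR=-490/1053; mL+mR=-310/1053 → advance -1; mR−mL=-670/1053 → turn -1·90°
n=7: pose=(-8,3,N); sL=160/613, sR=32/89; mL=80/613, mR=-24048/54557; mL+mR=-16928/54557 → advance -1; mR−mL=-31168/54557 → turn -1·90°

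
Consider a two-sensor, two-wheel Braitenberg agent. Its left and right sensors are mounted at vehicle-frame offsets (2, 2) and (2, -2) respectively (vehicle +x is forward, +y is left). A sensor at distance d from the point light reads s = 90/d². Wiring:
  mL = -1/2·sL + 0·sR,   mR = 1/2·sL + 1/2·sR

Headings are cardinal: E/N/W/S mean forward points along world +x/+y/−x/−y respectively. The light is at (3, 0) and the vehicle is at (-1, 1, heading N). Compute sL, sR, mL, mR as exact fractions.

left sensor world pos  = (-3, 3); dL² = 45
right sensor world pos = (1, 3); dR² = 13
sL = 90/45 = 2
sR = 90/13 = 90/13
mL = -1/2·sL + 0·sR = -1
mR = 1/2·sL + 1/2·sR = 58/13

2 90/13 -1 58/13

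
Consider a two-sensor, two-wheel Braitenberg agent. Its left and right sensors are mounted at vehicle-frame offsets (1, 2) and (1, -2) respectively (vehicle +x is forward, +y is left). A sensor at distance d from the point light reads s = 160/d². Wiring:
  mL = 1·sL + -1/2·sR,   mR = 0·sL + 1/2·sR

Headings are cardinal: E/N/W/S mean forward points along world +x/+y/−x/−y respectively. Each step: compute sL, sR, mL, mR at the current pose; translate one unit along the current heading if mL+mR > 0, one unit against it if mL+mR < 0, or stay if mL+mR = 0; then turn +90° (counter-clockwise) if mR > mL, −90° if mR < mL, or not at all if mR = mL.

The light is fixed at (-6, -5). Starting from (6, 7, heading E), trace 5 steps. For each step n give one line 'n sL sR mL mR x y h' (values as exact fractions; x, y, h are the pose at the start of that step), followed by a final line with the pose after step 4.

n=0: pose=(6,7,E); sL=32/73, sR=160/269; mL=2768/19637, mR=80/269; mL+mR=32/73 → advance +1; mR−mL=3072/19637 → turn +1·90°
n=1: pose=(7,7,N); sL=16/29, sR=80/197; mL=1992/5713, mR=40/197; mL+mR=16/29 → advance +1; mR−mL=-832/5713 → turn -1·90°
n=2: pose=(7,8,E); sL=160/421, sR=160/317; mL=17040/133457, mR=80/317; mL+mR=160/421 → advance +1; mR−mL=16640/133457 → turn +1·90°
n=3: pose=(8,8,N); sL=8/17, sR=40/113; mL=564/1921, mR=20/113; mL+mR=8/17 → advance +1; mR−mL=-224/1921 → turn -1·90°
n=4: pose=(8,9,E); sL=160/481, sR=160/369; mL=20560/177489, mR=80/369; mL+mR=160/481 → advance +1; mR−mL=17920/177489 → turn +1·90°

0 32/73 160/269 2768/19637 80/269 6 7 E
1 16/29 80/197 1992/5713 40/197 7 7 N
2 160/421 160/317 17040/133457 80/317 7 8 E
3 8/17 40/113 564/1921 20/113 8 8 N
4 160/481 160/369 20560/177489 80/369 8 9 E
final 9 9 N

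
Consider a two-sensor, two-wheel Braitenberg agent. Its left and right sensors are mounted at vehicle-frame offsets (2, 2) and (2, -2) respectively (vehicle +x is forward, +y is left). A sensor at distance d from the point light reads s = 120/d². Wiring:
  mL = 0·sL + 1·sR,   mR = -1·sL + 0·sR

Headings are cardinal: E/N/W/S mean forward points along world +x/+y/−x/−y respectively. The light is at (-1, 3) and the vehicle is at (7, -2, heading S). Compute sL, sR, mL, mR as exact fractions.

120/149 24/17 24/17 -120/149

left sensor world pos  = (9, -4); dL² = 149
right sensor world pos = (5, -4); dR² = 85
sL = 120/149 = 120/149
sR = 120/85 = 24/17
mL = 0·sL + 1·sR = 24/17
mR = -1·sL + 0·sR = -120/149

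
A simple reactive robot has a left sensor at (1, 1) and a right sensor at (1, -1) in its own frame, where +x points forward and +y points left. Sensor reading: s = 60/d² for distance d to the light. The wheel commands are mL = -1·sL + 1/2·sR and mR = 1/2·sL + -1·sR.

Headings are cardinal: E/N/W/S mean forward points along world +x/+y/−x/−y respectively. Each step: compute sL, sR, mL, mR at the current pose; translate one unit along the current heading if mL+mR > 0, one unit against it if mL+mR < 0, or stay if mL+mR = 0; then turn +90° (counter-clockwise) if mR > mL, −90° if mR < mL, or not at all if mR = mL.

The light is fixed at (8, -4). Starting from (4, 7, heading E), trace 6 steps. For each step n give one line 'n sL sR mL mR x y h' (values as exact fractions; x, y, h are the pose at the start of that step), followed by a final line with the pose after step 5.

n=0: pose=(4,7,E); sL=20/51, sR=60/109; mL=-650/5559, mR=-1970/5559; mL+mR=-2620/5559 → advance -1; mR−mL=-440/1853 → turn -1·90°
n=1: pose=(3,7,S); sL=15/29, sR=15/34; mL=-585/1972, mR=-90/493; mL+mR=-945/1972 → advance -1; mR−mL=225/1972 → turn +1·90°
n=2: pose=(3,8,E); sL=12/37, sR=60/137; mL=-534/5069, mR=-1398/5069; mL+mR=-1932/5069 → advance -1; mR−mL=-864/5069 → turn -1·90°
n=3: pose=(2,8,S); sL=30/73, sR=6/17; mL=-291/1241, mR=-183/1241; mL+mR=-474/1241 → advance -1; mR−mL=108/1241 → turn +1·90°
n=4: pose=(2,9,E); sL=60/221, sR=60/169; mL=-270/2873, mR=-630/2873; mL+mR=-900/2873 → advance -1; mR−mL=-360/2873 → turn -1·90°
n=5: pose=(1,9,S); sL=1/3, sR=15/52; mL=-59/312, mR=-19/156; mL+mR=-97/312 → advance -1; mR−mL=7/104 → turn +1·90°

0 20/51 60/109 -650/5559 -1970/5559 4 7 E
1 15/29 15/34 -585/1972 -90/493 3 7 S
2 12/37 60/137 -534/5069 -1398/5069 3 8 E
3 30/73 6/17 -291/1241 -183/1241 2 8 S
4 60/221 60/169 -270/2873 -630/2873 2 9 E
5 1/3 15/52 -59/312 -19/156 1 9 S
final 1 10 E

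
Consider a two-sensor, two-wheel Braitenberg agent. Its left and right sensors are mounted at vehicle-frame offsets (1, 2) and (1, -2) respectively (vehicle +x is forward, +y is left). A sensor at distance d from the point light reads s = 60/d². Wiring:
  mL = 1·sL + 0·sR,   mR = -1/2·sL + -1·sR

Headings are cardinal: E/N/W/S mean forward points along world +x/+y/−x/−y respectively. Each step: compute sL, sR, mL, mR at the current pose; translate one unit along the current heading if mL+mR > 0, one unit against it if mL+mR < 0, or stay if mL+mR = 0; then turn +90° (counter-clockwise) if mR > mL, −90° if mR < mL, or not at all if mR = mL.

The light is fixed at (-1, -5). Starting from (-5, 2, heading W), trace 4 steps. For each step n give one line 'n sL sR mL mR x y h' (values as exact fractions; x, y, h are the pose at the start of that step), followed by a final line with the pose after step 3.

0 6/5 30/53 6/5 -309/265 -5 2 W
1 60/113 60/73 60/113 -8970/8249 -6 2 N
2 3/4 15/8 3/4 -9/4 -6 1 E
3 60/41 60/89 60/41 -5130/3649 -7 1 S
final -7 0 W

n=0: pose=(-5,2,W); sL=6/5, sR=30/53; mL=6/5, mR=-309/265; mL+mR=9/265 → advance +1; mR−mL=-627/265 → turn -1·90°
n=1: pose=(-6,2,N); sL=60/113, sR=60/73; mL=60/113, mR=-8970/8249; mL+mR=-4590/8249 → advance -1; mR−mL=-13350/8249 → turn -1·90°
n=2: pose=(-6,1,E); sL=3/4, sR=15/8; mL=3/4, mR=-9/4; mL+mR=-3/2 → advance -1; mR−mL=-3 → turn -1·90°
n=3: pose=(-7,1,S); sL=60/41, sR=60/89; mL=60/41, mR=-5130/3649; mL+mR=210/3649 → advance +1; mR−mL=-10470/3649 → turn -1·90°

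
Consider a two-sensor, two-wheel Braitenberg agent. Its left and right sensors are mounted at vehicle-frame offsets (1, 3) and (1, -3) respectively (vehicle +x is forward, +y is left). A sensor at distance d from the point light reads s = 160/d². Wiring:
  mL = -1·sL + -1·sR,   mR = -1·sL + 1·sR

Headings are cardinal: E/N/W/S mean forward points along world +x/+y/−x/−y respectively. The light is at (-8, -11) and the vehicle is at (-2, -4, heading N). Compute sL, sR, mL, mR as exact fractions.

left sensor world pos  = (-5, -3); dL² = 73
right sensor world pos = (1, -3); dR² = 145
sL = 160/73 = 160/73
sR = 160/145 = 32/29
mL = -1·sL + -1·sR = -6976/2117
mR = -1·sL + 1·sR = -2304/2117

160/73 32/29 -6976/2117 -2304/2117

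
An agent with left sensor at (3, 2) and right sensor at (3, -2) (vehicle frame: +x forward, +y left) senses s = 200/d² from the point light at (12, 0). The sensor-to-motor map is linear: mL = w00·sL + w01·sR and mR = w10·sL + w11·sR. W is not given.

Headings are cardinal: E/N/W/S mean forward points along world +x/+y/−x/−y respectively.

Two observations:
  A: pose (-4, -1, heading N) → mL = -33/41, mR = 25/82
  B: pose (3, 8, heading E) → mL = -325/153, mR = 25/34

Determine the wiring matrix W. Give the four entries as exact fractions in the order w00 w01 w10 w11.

obs A: pose=(-4,-1,N) → sL=25/41, sR=1, mL=-33/41, mR=25/82
obs B: pose=(3,8,E) → sL=25/17, sR=25/9, mL=-325/153, mR=25/34
sensor matrix S = [[25/41, 1], [25/17, 25/9]]; det S = 1400/6273
solve [mL_A; mL_B] = S·[w00; w01] and [mR_A; mR_B] = S·[w10; w11]:
  w00 = -1/2, w01 = -1/2, w10 = 1/2, w11 = 0

-1/2 -1/2 1/2 0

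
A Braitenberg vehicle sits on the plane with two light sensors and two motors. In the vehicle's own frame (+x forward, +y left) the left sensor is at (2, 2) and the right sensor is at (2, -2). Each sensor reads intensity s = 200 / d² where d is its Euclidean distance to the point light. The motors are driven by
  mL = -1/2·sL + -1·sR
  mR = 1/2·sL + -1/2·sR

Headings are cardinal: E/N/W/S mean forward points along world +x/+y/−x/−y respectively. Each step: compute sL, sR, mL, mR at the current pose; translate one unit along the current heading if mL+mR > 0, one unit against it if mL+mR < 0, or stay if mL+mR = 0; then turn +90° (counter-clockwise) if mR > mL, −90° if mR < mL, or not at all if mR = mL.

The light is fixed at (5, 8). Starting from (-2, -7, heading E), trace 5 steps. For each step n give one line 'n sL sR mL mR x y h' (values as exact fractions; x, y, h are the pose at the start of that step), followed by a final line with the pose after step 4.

n=0: pose=(-2,-7,E); sL=100/97, sR=100/157; mL=-17550/15229, mR=3000/15229; mL+mR=-150/157 → advance -1; mR−mL=20550/15229 → turn +1·90°
n=1: pose=(-3,-7,N); sL=200/269, sR=40/41; mL=-14860/11029, mR=-1280/11029; mL+mR=-60/41 → advance -1; mR−mL=13580/11029 → turn +1·90°
n=2: pose=(-3,-8,W); sL=25/53, sR=25/37; mL=-3575/3922, mR=-200/1961; mL+mR=-75/74 → advance -1; mR−mL=3175/3922 → turn +1·90°
n=3: pose=(-2,-8,S); sL=200/349, sR=40/81; mL=-22060/28269, mR=1120/28269; mL+mR=-20/27 → advance -1; mR−mL=23180/28269 → turn +1·90°
n=4: pose=(-2,-7,E); sL=100/97, sR=100/157; mL=-17550/15229, mR=3000/15229; mL+mR=-150/157 → advance -1; mR−mL=20550/15229 → turn +1·90°

0 100/97 100/157 -17550/15229 3000/15229 -2 -7 E
1 200/269 40/41 -14860/11029 -1280/11029 -3 -7 N
2 25/53 25/37 -3575/3922 -200/1961 -3 -8 W
3 200/349 40/81 -22060/28269 1120/28269 -2 -8 S
4 100/97 100/157 -17550/15229 3000/15229 -2 -7 E
final -3 -7 N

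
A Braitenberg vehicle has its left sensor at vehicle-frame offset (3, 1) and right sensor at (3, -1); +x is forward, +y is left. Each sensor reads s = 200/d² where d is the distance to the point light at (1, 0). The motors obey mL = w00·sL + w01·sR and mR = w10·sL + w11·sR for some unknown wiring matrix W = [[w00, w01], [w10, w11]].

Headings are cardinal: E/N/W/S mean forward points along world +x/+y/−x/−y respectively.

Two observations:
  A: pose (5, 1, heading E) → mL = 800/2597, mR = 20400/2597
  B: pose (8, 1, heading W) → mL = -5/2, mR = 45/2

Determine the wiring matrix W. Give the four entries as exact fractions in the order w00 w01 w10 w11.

obs A: pose=(5,1,E) → sL=200/53, sR=200/49, mL=800/2597, mR=20400/2597
obs B: pose=(8,1,W) → sL=25/2, sR=10, mL=-5/2, mR=45/2
sensor matrix S = [[200/53, 200/49], [25/2, 10]]; det S = -34500/2597
solve [mL_A; mL_B] = S·[w00; w01] and [mR_A; mR_B] = S·[w10; w11]:
  w00 = -1, w01 = 1, w10 = 1, w11 = 1

-1 1 1 1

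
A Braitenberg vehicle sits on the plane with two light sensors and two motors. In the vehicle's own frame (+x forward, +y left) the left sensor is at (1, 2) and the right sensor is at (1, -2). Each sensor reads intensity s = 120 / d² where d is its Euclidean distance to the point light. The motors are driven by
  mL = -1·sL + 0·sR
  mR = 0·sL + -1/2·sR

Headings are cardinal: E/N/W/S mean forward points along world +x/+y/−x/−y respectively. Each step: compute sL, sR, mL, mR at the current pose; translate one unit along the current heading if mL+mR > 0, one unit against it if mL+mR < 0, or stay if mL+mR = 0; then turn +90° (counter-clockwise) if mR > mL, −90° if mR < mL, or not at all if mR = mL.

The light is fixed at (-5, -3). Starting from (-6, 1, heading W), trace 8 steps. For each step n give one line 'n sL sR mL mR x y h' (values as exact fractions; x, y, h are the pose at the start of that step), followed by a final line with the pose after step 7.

0 15 3 -15 -3/2 -6 1 W
1 120/13 120/13 -120/13 -60/13 -5 1 S
2 12/5 12 -12/5 -6 -5 2 E
3 120/17 24/5 -120/17 -12/5 -6 2 S
4 15/8 15/2 -15/8 -15/4 -6 3 E
5 24/5 120/41 -24/5 -60/41 -7 3 S
6 60/41 60/13 -60/41 -30/13 -7 4 E
7 120/37 120/61 -120/37 -60/61 -8 4 S
final -8 5 E

n=0: pose=(-6,1,W); sL=15, sR=3; mL=-15, mR=-3/2; mL+mR=-33/2 → advance -1; mR−mL=27/2 → turn +1·90°
n=1: pose=(-5,1,S); sL=120/13, sR=120/13; mL=-120/13, mR=-60/13; mL+mR=-180/13 → advance -1; mR−mL=60/13 → turn +1·90°
n=2: pose=(-5,2,E); sL=12/5, sR=12; mL=-12/5, mR=-6; mL+mR=-42/5 → advance -1; mR−mL=-18/5 → turn -1·90°
n=3: pose=(-6,2,S); sL=120/17, sR=24/5; mL=-120/17, mR=-12/5; mL+mR=-804/85 → advance -1; mR−mL=396/85 → turn +1·90°
n=4: pose=(-6,3,E); sL=15/8, sR=15/2; mL=-15/8, mR=-15/4; mL+mR=-45/8 → advance -1; mR−mL=-15/8 → turn -1·90°
n=5: pose=(-7,3,S); sL=24/5, sR=120/41; mL=-24/5, mR=-60/41; mL+mR=-1284/205 → advance -1; mR−mL=684/205 → turn +1·90°
n=6: pose=(-7,4,E); sL=60/41, sR=60/13; mL=-60/41, mR=-30/13; mL+mR=-2010/533 → advance -1; mR−mL=-450/533 → turn -1·90°
n=7: pose=(-8,4,S); sL=120/37, sR=120/61; mL=-120/37, mR=-60/61; mL+mR=-9540/2257 → advance -1; mR−mL=5100/2257 → turn +1·90°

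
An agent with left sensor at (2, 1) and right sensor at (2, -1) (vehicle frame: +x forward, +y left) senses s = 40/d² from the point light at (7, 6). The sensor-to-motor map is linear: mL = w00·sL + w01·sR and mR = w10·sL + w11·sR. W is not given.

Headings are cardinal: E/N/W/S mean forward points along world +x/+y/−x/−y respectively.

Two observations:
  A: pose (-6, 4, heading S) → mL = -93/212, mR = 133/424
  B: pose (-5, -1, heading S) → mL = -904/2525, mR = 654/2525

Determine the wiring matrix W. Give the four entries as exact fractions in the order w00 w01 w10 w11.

obs A: pose=(-6,4,S) → sL=1/4, sR=10/53, mL=-93/212, mR=133/424
obs B: pose=(-5,-1,S) → sL=20/101, sR=4/25, mL=-904/2525, mR=654/2525
sensor matrix S = [[1/4, 10/53], [20/101, 4/25]]; det S = 353/133825
solve [mL_A; mL_B] = S·[w00; w01] and [mR_A; mR_B] = S·[w10; w11]:
  w00 = -1, w01 = -1, w10 = 1/2, w11 = 1

-1 -1 1/2 1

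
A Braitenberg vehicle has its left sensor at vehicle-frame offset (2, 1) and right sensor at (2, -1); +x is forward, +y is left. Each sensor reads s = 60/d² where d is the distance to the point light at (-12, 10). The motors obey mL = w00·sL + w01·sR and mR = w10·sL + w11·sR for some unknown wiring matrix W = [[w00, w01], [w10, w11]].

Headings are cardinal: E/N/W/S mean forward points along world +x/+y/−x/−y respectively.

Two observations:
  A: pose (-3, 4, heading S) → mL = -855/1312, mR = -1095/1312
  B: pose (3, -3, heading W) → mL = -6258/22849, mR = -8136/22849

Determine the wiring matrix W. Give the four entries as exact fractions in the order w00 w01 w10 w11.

obs A: pose=(-3,4,S) → sL=15/41, sR=15/32, mL=-855/1312, mR=-1095/1312
obs B: pose=(3,-3,W) → sL=12/73, sR=60/313, mL=-6258/22849, mR=-8136/22849
sensor matrix S = [[15/41, 15/32], [12/73, 60/313]]; det S = -51885/7494472
solve [mL_A; mL_B] = S·[w00; w01] and [mR_A; mR_B] = S·[w10; w11]:
  w00 = -1/2, w01 = -1, w10 = -1, w11 = -1

-1/2 -1 -1 -1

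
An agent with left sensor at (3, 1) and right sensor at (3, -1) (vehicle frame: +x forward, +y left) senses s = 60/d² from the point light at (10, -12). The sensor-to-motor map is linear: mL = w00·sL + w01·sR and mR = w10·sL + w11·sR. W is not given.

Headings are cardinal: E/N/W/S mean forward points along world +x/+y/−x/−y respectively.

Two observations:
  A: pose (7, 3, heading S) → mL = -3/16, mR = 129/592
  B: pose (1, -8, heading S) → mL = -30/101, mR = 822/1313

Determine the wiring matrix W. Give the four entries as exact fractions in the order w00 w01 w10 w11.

obs A: pose=(7,3,S) → sL=15/37, sR=3/8, mL=-3/16, mR=129/592
obs B: pose=(1,-8,S) → sL=12/13, sR=60/101, mL=-30/101, mR=822/1313
sensor matrix S = [[15/37, 3/8], [12/13, 60/101]]; det S = -10233/97162
solve [mL_A; mL_B] = S·[w00; w01] and [mR_A; mR_B] = S·[w10; w11]:
  w00 = 0, w01 = -1/2, w10 = 1, w11 = -1/2

0 -1/2 1 -1/2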